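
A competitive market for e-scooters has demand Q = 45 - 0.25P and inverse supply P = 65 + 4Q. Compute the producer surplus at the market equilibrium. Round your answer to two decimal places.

Rewriting demand in inverse form: P = 180 - 4Q.
Set 180 - 4Q = 65 + 4Q, which gives 115 = 8Q, so Q* = 14.375 and P* = 180 - 4(14.375) = 122.5.
PS is the area between P* and the supply curve from 0 to Q*: (1/2)(14.375)(57.5) = 413.2812.

413.28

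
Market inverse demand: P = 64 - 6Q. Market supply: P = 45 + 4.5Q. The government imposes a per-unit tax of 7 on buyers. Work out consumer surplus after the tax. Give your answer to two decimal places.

Pre-tax equilibrium: 64 - 6Q = 45 + 4.5Q gives Q* = 1.8095, P* = 53.1429.
With the tax, buyers' net willingness to pay falls by 7: (64 - 7) - 6Q = 45 + 4.5Q, so Q_t = 1.1429. Buyers pay P_b = 57.1429; sellers receive P_s = P_b - 7 = 50.1429.
Consumer surplus is the triangle under demand above P_b: (1/2)(1.1429)(64 - 57.1429) = 3.9184.

3.92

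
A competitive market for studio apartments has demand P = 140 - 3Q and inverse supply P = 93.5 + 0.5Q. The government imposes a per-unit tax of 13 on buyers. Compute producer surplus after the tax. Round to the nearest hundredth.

22.90

Pre-tax equilibrium: 140 - 3Q = 93.5 + 0.5Q gives Q* = 13.2857, P* = 100.1429.
With the tax, buyers' net willingness to pay falls by 13: (140 - 13) - 3Q = 93.5 + 0.5Q, so Q_t = 9.5714. Buyers pay P_b = 111.2857; sellers receive P_s = P_b - 13 = 98.2857.
PS = (1/2)(Q_t)(P_s - 93.5) = (1/2)(9.5714)(4.7857) = 22.9031.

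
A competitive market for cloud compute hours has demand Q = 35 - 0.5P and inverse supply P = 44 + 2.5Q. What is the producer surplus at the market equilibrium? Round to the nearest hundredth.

Rewriting demand in inverse form: P = 70 - 2Q.
Setting demand equal to supply, 26 = 4.5Q, so Q* = 5.7778 and P* = 58.4444.
The supply curve's price intercept is 44, so PS = (1/2)(Q*)(P* - 44) = (1/2)(5.7778)(14.4444) = 41.7284.

41.73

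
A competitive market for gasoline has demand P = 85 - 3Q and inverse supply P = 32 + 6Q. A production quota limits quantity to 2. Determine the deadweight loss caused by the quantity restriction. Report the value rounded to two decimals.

Unrestricted equilibrium: Q* = (85 - 32)/(3 + 6) = 5.8889.
At Q = 2 the demand price is 85 - 3(2) = 79 and the supply price is 32 + 6(2) = 44.
Deadweight loss is the triangle between the curves from 2 to 5.8889: (1/2)(79 - 44)(5.8889 - 2) = 68.0556.

68.06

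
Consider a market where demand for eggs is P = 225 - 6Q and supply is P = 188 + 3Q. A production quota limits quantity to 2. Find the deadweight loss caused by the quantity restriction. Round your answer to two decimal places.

20.06

Unrestricted equilibrium: Q* = (225 - 188)/(6 + 3) = 4.1111.
At Q = 2 the demand price is 225 - 6(2) = 213 and the supply price is 188 + 3(2) = 194.
DWL = (1/2)(gap between curves at 2) x (Q* - 2) = (1/2)(19)(2.1111) = 20.0556.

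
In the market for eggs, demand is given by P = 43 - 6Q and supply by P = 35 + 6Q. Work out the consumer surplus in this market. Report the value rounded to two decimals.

1.33

Set 43 - 6Q = 35 + 6Q, which gives 8 = 12Q, so Q* = 0.6667 and P* = 43 - 6(0.6667) = 39.
Consumer surplus is the triangle under demand above P*: (1/2)(0.6667)(43 - 39) = (1/2)(0.6667)(4) = 1.3333.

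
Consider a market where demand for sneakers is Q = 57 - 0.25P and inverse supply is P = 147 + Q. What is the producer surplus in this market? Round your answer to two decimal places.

Rewriting demand in inverse form: P = 228 - 4Q.
Set 228 - 4Q = 147 + Q, which gives 81 = 5Q, so Q* = 16.2 and P* = 228 - 4(16.2) = 163.2.
Producer surplus is the triangle above supply below P*: (1/2)(16.2)(163.2 - 147) = (1/2)(16.2)(16.2) = 131.22.

131.22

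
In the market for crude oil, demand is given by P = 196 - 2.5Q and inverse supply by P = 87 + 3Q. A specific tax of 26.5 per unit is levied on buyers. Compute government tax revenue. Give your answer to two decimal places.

Without the tax, 196 - 2.5Q = 87 + 3Q so Q* = 19.8182 and P* = 146.4545.
A tax on buyers shifts demand down by 26.5: (196 - 26.5) - 2.5Q = 87 + 3Q, so Q_t = 15. Buyers pay P_b = 158.5; sellers receive P_s = P_b - 26.5 = 132.
Tax revenue = t x Q_t = 26.5 x 15 = 397.5.

397.50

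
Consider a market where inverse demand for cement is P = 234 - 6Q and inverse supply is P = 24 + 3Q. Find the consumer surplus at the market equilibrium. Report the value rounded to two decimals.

Equilibrium: 234 - 6Q = 24 + 3Q, so Q* = 23.3333 and P* = 94.
CS is the area between the demand curve and P* from 0 to Q*: (1/2)(23.3333)(140) = 1633.3333.

1633.33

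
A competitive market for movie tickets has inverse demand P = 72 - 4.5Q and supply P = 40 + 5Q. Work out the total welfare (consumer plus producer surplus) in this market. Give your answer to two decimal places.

53.89

Set 72 - 4.5Q = 40 + 5Q, which gives 32 = 9.5Q, so Q* = 3.3684 and P* = 72 - 4.5(3.3684) = 56.8421.
CS = (1/2)(3.3684)(15.1579) = 25.5291 and PS = (1/2)(3.3684)(16.8421) = 28.3657, so total surplus = 53.8947.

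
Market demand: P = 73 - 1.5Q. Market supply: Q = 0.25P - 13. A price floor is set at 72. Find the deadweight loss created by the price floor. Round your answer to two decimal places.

Rewriting supply in inverse form: P = 52 + 4Q.
Without the control, 73 - 1.5Q = 52 + 4Q so Q* = 3.8182 and P* = 67.2727.
At P = 72, buyers demand (73 - 72)/1.5 = 0.6667 while sellers would supply more, so the quantity traded is 0.6667 at price 72.
The lost-trades triangle has base Q* - 0.6667 = 3.1515 and height equal to the gap between the curves at Q = 0.6667, which is 72 - 54.6667 = 17.3333. DWL = (1/2)(3.1515)(17.3333) = 27.3131.

27.31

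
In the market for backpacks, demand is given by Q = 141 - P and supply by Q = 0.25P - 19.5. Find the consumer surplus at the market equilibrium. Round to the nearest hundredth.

79.38

Rewriting demand in inverse form: P = 141 - Q.
Rewriting supply in inverse form: P = 78 + 4Q.
Equilibrium: 141 - Q = 78 + 4Q, so Q* = 12.6 and P* = 128.4.
The demand choke price is 141, so CS = (1/2)(Q*)(141 - P*) = (1/2)(12.6)(12.6) = 79.38.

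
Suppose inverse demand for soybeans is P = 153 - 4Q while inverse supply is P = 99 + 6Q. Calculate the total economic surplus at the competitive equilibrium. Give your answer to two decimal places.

Equilibrium: 153 - 4Q = 99 + 6Q, so Q* = 5.4 and P* = 131.4.
Total surplus is the full triangle between the curves from 0 to Q*: (1/2)(5.4)(153 - 99) = 145.8.

145.80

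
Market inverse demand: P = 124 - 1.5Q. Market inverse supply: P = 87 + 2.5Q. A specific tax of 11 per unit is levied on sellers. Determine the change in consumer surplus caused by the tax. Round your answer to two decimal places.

-32.48

Without the tax, 124 - 1.5Q = 87 + 2.5Q so Q* = 9.25 and P* = 110.125.
With the tax, sellers need 11 more per unit: 124 - 1.5Q = 87 + 2.5Q + 11, so Q_t = 6.5. Buyers pay P_b = 114.25; sellers receive P_s = P_b - 11 = 103.25.
CS falls from (1/2)(9.25)(13.875) = 64.1719 to (1/2)(6.5)(9.75) = 31.6875, a change of -32.4844.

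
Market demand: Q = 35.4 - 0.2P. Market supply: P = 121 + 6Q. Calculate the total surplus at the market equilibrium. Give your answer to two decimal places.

Rewriting demand in inverse form: P = 177 - 5Q.
Setting demand equal to supply, 56 = 11Q, so Q* = 5.0909 and P* = 151.5455.
Total surplus is the full triangle between the curves from 0 to Q*: (1/2)(5.0909)(177 - 121) = 142.5455.

142.55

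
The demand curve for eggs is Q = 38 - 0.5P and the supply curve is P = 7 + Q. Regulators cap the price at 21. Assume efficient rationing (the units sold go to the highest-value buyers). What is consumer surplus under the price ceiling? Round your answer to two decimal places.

Rewriting demand in inverse form: P = 76 - 2Q.
Without the control, 76 - 2Q = 7 + Q so Q* = 23 and P* = 30.
At P = 21, sellers supply (21 - 7)/1 = 14 while buyers want more, so the quantity traded is 14 at price 21.
The demand price at Q = 14 is 48. CS is the trapezoid between demand and 21 over [0, 14]: (1/2)[(76 - 21) + (48 - 21)](14) = 574.

574.00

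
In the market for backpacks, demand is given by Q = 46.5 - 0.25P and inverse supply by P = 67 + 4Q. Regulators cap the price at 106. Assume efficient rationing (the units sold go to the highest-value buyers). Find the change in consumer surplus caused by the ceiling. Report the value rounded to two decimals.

Rewriting demand in inverse form: P = 186 - 4Q.
Free-market equilibrium: 186 - 4Q = 67 + 4Q gives Q* = 14.875, P* = 126.5.
At the ceiling price 106, quantity supplied is (106 - 67)/4 = 9.75; supply is the short side, so Q = 9.75 trades at P = 106.
CS goes from (1/2)(14.875)(59.5) = 442.5312 to 589.875 (computed as (186 - 106)(9.75) - (1/2)(4)(9.75)^2), a change of 147.3438.

147.34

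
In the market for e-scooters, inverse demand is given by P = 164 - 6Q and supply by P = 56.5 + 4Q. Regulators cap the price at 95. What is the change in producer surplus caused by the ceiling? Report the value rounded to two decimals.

Free-market equilibrium: 164 - 6Q = 56.5 + 4Q gives Q* = 10.75, P* = 99.5.
At P = 95, sellers supply (95 - 56.5)/4 = 9.625 while buyers want more, so the quantity traded is 9.625 at price 95.
PS goes from (1/2)(10.75)(43) = 231.125 to 185.2812 (computed as (95 - 56.5)(9.625) - (1/2)(4)(9.625)^2), a change of -45.8438.

-45.84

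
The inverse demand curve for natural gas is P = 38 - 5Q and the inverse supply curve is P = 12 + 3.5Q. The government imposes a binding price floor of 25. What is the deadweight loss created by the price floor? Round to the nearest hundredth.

0.89

Free-market equilibrium: 38 - 5Q = 12 + 3.5Q gives Q* = 3.0588, P* = 22.7059.
At P = 25, buyers demand (38 - 25)/5 = 2.6 while sellers would supply more, so the quantity traded is 2.6 at price 25.
At Q = 2.6 the demand price is 25 and the supply price is 21.1. Deadweight loss is the triangle between the curves from 2.6 to 3.0588: (1/2)(25 - 21.1)(3.0588 - 2.6) = 0.8947.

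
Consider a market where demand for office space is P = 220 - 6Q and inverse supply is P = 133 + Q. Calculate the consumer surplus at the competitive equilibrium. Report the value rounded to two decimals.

Setting demand equal to supply, 87 = 7Q, so Q* = 12.4286 and P* = 145.4286.
The demand choke price is 220, so CS = (1/2)(Q*)(220 - P*) = (1/2)(12.4286)(74.5714) = 463.4082.

463.41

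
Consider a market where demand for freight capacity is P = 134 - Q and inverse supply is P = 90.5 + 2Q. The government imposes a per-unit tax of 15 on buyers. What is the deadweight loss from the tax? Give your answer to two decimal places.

37.50

Without the tax, 134 - Q = 90.5 + 2Q so Q* = 14.5 and P* = 119.5.
With the tax, buyers' net willingness to pay falls by 15: (134 - 15) - Q = 90.5 + 2Q, so Q_t = 9.5. Buyers pay P_b = 124.5; sellers receive P_s = P_b - 15 = 109.5.
Deadweight loss is the triangle between the curves from Q_t to Q*: (1/2)(14.5 - 9.5)(15) = 37.5.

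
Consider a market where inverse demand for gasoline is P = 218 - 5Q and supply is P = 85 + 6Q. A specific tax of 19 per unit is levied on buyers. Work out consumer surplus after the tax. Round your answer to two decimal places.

Pre-tax equilibrium: 218 - 5Q = 85 + 6Q gives Q* = 12.0909, P* = 157.5455.
A tax on buyers shifts demand down by 19: (218 - 19) - 5Q = 85 + 6Q, so Q_t = 10.3636. Buyers pay P_b = 166.1818; sellers receive P_s = P_b - 19 = 147.1818.
CS = (1/2)(Q_t)(218 - P_b) = (1/2)(10.3636)(51.8182) = 268.5124.

268.51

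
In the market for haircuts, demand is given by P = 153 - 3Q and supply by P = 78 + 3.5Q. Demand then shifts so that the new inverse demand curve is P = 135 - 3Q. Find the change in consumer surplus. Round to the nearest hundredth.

Initial equilibrium: Q_0 = 11.5385, P_0 = 118.3846; CS_0 = (1/2)(11.5385)(34.6154) = 199.7041, PS_0 = (1/2)(11.5385)(40.3846) = 232.9882.
New equilibrium: 135 - 3Q = 78 + 3.5Q gives Q_1 = 8.7692, P_1 = 108.6923; CS_1 = 115.3491, PS_1 = 134.574.
Change in consumer surplus = 115.3491 - 199.7041 = -84.355.

-84.36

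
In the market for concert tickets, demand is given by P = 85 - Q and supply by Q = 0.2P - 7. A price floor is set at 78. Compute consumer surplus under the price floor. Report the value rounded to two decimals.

24.50

Rewriting supply in inverse form: P = 35 + 5Q.
Without the control, 85 - Q = 35 + 5Q so Q* = 8.3333 and P* = 76.6667.
At P = 78, buyers demand (85 - 78)/1 = 7 while sellers would supply more, so the quantity traded is 7 at price 78.
CS is the triangle under demand above 78: (1/2)(7)(85 - 78) = 24.5.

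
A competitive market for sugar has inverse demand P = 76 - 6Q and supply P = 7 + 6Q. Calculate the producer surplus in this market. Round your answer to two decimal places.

99.19

Set 76 - 6Q = 7 + 6Q, which gives 69 = 12Q, so Q* = 5.75 and P* = 76 - 6(5.75) = 41.5.
PS is the area between P* and the supply curve from 0 to Q*: (1/2)(5.75)(34.5) = 99.1875.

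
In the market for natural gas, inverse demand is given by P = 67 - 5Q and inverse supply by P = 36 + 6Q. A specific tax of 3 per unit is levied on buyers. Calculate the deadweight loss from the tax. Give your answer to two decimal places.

Pre-tax equilibrium: 67 - 5Q = 36 + 6Q gives Q* = 2.8182, P* = 52.9091.
A tax on buyers shifts demand down by 3: (67 - 3) - 5Q = 36 + 6Q, so Q_t = 2.5455. Buyers pay P_b = 54.2727; sellers receive P_s = P_b - 3 = 51.2727.
The welfare triangle lost has base Q* - Q_t = 0.2727 and height t = 3, so DWL = (1/2)(0.2727)(3) = 0.4091.

0.41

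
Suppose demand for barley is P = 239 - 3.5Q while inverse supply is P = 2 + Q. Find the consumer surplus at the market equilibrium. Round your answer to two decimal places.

4854.11

Equilibrium: 239 - 3.5Q = 2 + Q, so Q* = 52.6667 and P* = 54.6667.
The demand choke price is 239, so CS = (1/2)(Q*)(239 - P*) = (1/2)(52.6667)(184.3333) = 4854.1111.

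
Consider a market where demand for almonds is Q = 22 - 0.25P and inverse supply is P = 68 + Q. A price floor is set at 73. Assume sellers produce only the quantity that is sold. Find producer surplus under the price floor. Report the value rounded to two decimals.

Rewriting demand in inverse form: P = 88 - 4Q.
Free-market equilibrium: 88 - 4Q = 68 + Q gives Q* = 4, P* = 72.
At the floor price 73, quantity demanded is (88 - 73)/4 = 3.75; demand is the short side, so Q = 3.75 trades at P = 73.
The supply price at Q = 3.75 is 71.75. PS is the trapezoid between 73 and supply over [0, 3.75]: (1/2)[(73 - 68) + (73 - 71.75)](3.75) = 11.7188.

11.72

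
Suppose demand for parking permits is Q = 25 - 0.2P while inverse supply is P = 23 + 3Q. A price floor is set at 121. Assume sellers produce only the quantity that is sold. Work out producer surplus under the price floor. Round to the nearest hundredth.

Rewriting demand in inverse form: P = 125 - 5Q.
Without the control, 125 - 5Q = 23 + 3Q so Q* = 12.75 and P* = 61.25.
At the floor price 121, quantity demanded is (125 - 121)/5 = 0.8; demand is the short side, so Q = 0.8 trades at P = 121.
The supply price at Q = 0.8 is 25.4. PS is the trapezoid between 121 and supply over [0, 0.8]: (1/2)[(121 - 23) + (121 - 25.4)](0.8) = 77.44.

77.44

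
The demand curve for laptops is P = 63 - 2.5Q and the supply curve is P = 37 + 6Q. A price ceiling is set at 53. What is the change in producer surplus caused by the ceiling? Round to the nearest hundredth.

-6.74

Without the control, 63 - 2.5Q = 37 + 6Q so Q* = 3.0588 and P* = 55.3529.
At the ceiling price 53, quantity supplied is (53 - 37)/6 = 2.6667; supply is the short side, so Q = 2.6667 trades at P = 53.
PS goes from (1/2)(3.0588)(18.3529) = 28.0692 to 21.3333 (computed as (53 - 37)(2.6667) - (1/2)(6)(2.6667)^2), a change of -6.7359.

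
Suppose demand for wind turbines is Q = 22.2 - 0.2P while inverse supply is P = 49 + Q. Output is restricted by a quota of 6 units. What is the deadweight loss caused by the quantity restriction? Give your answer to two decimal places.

56.33

Rewriting demand in inverse form: P = 111 - 5Q.
Unrestricted equilibrium: Q* = (111 - 49)/(5 + 1) = 10.3333.
At Q = 6 the demand price is 111 - 5(6) = 81 and the supply price is 49 + (6) = 55.
Deadweight loss is the triangle between the curves from 6 to 10.3333: (1/2)(81 - 55)(10.3333 - 6) = 56.3333.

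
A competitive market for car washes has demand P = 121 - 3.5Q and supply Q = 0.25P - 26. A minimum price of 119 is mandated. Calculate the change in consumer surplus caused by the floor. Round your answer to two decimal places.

-8.42

Rewriting supply in inverse form: P = 104 + 4Q.
Free-market equilibrium: 121 - 3.5Q = 104 + 4Q gives Q* = 2.2667, P* = 113.0667.
At the floor price 119, quantity demanded is (121 - 119)/3.5 = 0.5714; demand is the short side, so Q = 0.5714 trades at P = 119.
CS goes from (1/2)(2.2667)(7.9333) = 8.9911 to 0.5714 (computed as (121 - 119)(0.5714) - (1/2)(3.5)(0.5714)^2), a change of -8.4197.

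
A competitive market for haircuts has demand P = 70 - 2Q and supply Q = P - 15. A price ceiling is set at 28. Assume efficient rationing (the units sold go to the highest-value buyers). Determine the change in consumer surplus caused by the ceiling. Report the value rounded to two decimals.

40.89

Rewriting supply in inverse form: P = 15 + Q.
Without the control, 70 - 2Q = 15 + Q so Q* = 18.3333 and P* = 33.3333.
At the ceiling price 28, quantity supplied is (28 - 15)/1 = 13; supply is the short side, so Q = 13 trades at P = 28.
CS goes from (1/2)(18.3333)(36.6667) = 336.1111 to 377 (computed as (70 - 28)(13) - (1/2)(2)(13)^2), a change of 40.8889.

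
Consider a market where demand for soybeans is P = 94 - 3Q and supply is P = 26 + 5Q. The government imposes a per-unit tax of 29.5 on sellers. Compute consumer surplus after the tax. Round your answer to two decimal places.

34.74

Pre-tax equilibrium: 94 - 3Q = 26 + 5Q gives Q* = 8.5, P* = 68.5.
A tax on sellers shifts supply up by 29.5: 94 - 3Q = 26 + 5Q + 29.5, so Q_t = 4.8125. Buyers pay P_b = 79.5625; sellers receive P_s = P_b - 29.5 = 50.0625.
CS = (1/2)(Q_t)(94 - P_b) = (1/2)(4.8125)(14.4375) = 34.7402.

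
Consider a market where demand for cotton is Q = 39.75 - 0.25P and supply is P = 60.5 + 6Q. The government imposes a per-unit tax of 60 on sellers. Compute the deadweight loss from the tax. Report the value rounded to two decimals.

180.00

Rewriting demand in inverse form: P = 159 - 4Q.
Pre-tax equilibrium: 159 - 4Q = 60.5 + 6Q gives Q* = 9.85, P* = 119.6.
With the tax, sellers need 60 more per unit: 159 - 4Q = 60.5 + 6Q + 60, so Q_t = 3.85. Buyers pay P_b = 143.6; sellers receive P_s = P_b - 60 = 83.6.
Deadweight loss is the triangle between the curves from Q_t to Q*: (1/2)(9.85 - 3.85)(60) = 180.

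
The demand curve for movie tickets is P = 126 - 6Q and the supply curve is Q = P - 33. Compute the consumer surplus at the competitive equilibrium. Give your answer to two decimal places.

529.53

Rewriting supply in inverse form: P = 33 + Q.
Equilibrium: 126 - 6Q = 33 + Q, so Q* = 13.2857 and P* = 46.2857.
Consumer surplus is the triangle under demand above P*: (1/2)(13.2857)(126 - 46.2857) = (1/2)(13.2857)(79.7143) = 529.5306.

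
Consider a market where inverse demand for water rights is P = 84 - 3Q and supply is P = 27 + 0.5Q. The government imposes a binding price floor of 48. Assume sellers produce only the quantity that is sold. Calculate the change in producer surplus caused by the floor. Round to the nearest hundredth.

149.69

Without the control, 84 - 3Q = 27 + 0.5Q so Q* = 16.2857 and P* = 35.1429.
At P = 48, buyers demand (84 - 48)/3 = 12 while sellers would supply more, so the quantity traded is 12 at price 48.
PS goes from (1/2)(16.2857)(8.1429) = 66.3061 to 216 (computed as (48 - 27)(12) - (1/2)(0.5)(12)^2), a change of 149.6939.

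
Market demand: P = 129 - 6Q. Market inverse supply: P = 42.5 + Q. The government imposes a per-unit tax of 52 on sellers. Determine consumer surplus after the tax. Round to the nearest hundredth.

72.87

Without the tax, 129 - 6Q = 42.5 + Q so Q* = 12.3571 and P* = 54.8571.
A tax on sellers shifts supply up by 52: 129 - 6Q = 42.5 + Q + 52, so Q_t = 4.9286. Buyers pay P_b = 99.4286; sellers receive P_s = P_b - 52 = 47.4286.
Consumer surplus is the triangle under demand above P_b: (1/2)(4.9286)(129 - 99.4286) = 72.8724.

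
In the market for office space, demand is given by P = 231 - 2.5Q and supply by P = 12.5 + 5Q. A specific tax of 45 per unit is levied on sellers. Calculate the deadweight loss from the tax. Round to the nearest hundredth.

Without the tax, 231 - 2.5Q = 12.5 + 5Q so Q* = 29.1333 and P* = 158.1667.
With the tax, sellers need 45 more per unit: 231 - 2.5Q = 12.5 + 5Q + 45, so Q_t = 23.1333. Buyers pay P_b = 173.1667; sellers receive P_s = P_b - 45 = 128.1667.
The welfare triangle lost has base Q* - Q_t = 6 and height t = 45, so DWL = (1/2)(6)(45) = 135.

135.00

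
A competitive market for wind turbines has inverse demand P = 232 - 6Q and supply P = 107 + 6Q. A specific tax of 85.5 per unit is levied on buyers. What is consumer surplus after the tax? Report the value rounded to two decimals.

32.51

Without the tax, 232 - 6Q = 107 + 6Q so Q* = 10.4167 and P* = 169.5.
A tax on buyers shifts demand down by 85.5: (232 - 85.5) - 6Q = 107 + 6Q, so Q_t = 3.2917. Buyers pay P_b = 212.25; sellers receive P_s = P_b - 85.5 = 126.75.
CS = (1/2)(Q_t)(232 - P_b) = (1/2)(3.2917)(19.75) = 32.5052.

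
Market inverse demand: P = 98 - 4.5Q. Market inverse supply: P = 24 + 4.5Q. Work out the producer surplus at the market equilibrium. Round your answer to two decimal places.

152.11

Equilibrium: 98 - 4.5Q = 24 + 4.5Q, so Q* = 8.2222 and P* = 61.
The supply curve's price intercept is 24, so PS = (1/2)(Q*)(P* - 24) = (1/2)(8.2222)(37) = 152.1111.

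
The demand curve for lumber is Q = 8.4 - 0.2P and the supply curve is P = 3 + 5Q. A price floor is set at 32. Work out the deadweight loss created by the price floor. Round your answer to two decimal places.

Rewriting demand in inverse form: P = 42 - 5Q.
Without the control, 42 - 5Q = 3 + 5Q so Q* = 3.9 and P* = 22.5.
At the floor price 32, quantity demanded is (42 - 32)/5 = 2; demand is the short side, so Q = 2 trades at P = 32.
The lost-trades triangle has base Q* - 2 = 1.9 and height equal to the gap between the curves at Q = 2, which is 32 - 13 = 19. DWL = (1/2)(1.9)(19) = 18.05.

18.05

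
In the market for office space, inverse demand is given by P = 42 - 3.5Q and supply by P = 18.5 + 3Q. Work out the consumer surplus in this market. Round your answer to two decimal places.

22.87

Equilibrium: 42 - 3.5Q = 18.5 + 3Q, so Q* = 3.6154 and P* = 29.3462.
Consumer surplus is the triangle under demand above P*: (1/2)(3.6154)(42 - 29.3462) = (1/2)(3.6154)(12.6538) = 22.8743.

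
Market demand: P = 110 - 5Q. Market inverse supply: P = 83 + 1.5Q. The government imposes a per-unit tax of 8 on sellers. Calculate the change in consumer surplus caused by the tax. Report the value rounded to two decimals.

Without the tax, 110 - 5Q = 83 + 1.5Q so Q* = 4.1538 and P* = 89.2308.
A tax on sellers shifts supply up by 8: 110 - 5Q = 83 + 1.5Q + 8, so Q_t = 2.9231. Buyers pay P_b = 95.3846; sellers receive P_s = P_b - 8 = 87.3846.
CS falls from (1/2)(4.1538)(20.7692) = 43.1361 to (1/2)(2.9231)(14.6154) = 21.3609, a change of -21.7751.

-21.78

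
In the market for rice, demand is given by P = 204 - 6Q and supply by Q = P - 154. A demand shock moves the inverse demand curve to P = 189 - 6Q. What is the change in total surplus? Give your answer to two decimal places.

-91.07

Rewriting supply in inverse form: P = 154 + Q.
Initial equilibrium: Q_0 = 7.1429, P_0 = 161.1429; CS_0 = (1/2)(7.1429)(42.8571) = 153.0612, PS_0 = (1/2)(7.1429)(7.1429) = 25.5102.
New equilibrium: 189 - 6Q = 154 + Q gives Q_1 = 5, P_1 = 159; CS_1 = 75, PS_1 = 12.5.
Change in total surplus = (75 + 12.5) - (153.0612 + 25.5102) = -91.0714.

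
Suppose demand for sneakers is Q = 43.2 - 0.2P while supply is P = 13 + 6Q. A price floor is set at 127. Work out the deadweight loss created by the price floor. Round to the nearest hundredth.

2.36

Rewriting demand in inverse form: P = 216 - 5Q.
Free-market equilibrium: 216 - 5Q = 13 + 6Q gives Q* = 18.4545, P* = 123.7273.
At P = 127, buyers demand (216 - 127)/5 = 17.8 while sellers would supply more, so the quantity traded is 17.8 at price 127.
At Q = 17.8 the demand price is 127 and the supply price is 119.8. Deadweight loss is the triangle between the curves from 17.8 to 18.4545: (1/2)(127 - 119.8)(18.4545 - 17.8) = 2.3564.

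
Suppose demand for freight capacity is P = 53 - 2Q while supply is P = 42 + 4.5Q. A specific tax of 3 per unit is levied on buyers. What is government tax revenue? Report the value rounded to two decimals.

3.69

Without the tax, 53 - 2Q = 42 + 4.5Q so Q* = 1.6923 and P* = 49.6154.
A tax on buyers shifts demand down by 3: (53 - 3) - 2Q = 42 + 4.5Q, so Q_t = 1.2308. Buyers pay P_b = 50.5385; sellers receive P_s = P_b - 3 = 47.5385.
Tax revenue = t x Q_t = 3 x 1.2308 = 3.6923.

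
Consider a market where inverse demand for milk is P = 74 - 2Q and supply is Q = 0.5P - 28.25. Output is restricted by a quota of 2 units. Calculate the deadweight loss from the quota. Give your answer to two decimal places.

11.28

Rewriting supply in inverse form: P = 56.5 + 2Q.
Without the quota, 74 - 2Q = 56.5 + 2Q gives Q* = 4.375.
At Q = 2 the demand price is 74 - 2(2) = 70 and the supply price is 56.5 + 2(2) = 60.5.
DWL = (1/2)(gap between curves at 2) x (Q* - 2) = (1/2)(9.5)(2.375) = 11.2812.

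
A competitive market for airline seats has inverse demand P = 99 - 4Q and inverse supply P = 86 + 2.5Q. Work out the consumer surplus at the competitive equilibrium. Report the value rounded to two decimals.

8.00

Set 99 - 4Q = 86 + 2.5Q, which gives 13 = 6.5Q, so Q* = 2 and P* = 99 - 4(2) = 91.
CS is the area between the demand curve and P* from 0 to Q*: (1/2)(2)(8) = 8.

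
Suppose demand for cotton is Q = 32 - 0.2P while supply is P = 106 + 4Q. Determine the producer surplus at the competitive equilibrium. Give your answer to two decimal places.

Rewriting demand in inverse form: P = 160 - 5Q.
Setting demand equal to supply, 54 = 9Q, so Q* = 6 and P* = 130.
PS is the area between P* and the supply curve from 0 to Q*: (1/2)(6)(24) = 72.

72.00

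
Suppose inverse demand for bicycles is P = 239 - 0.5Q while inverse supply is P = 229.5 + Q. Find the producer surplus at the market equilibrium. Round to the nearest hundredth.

Setting demand equal to supply, 9.5 = 1.5Q, so Q* = 6.3333 and P* = 235.8333.
The supply curve's price intercept is 229.5, so PS = (1/2)(Q*)(P* - 229.5) = (1/2)(6.3333)(6.3333) = 20.0556.

20.06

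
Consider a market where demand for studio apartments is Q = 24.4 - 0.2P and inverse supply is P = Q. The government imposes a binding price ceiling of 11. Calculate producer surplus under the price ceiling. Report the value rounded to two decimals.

Rewriting demand in inverse form: P = 122 - 5Q.
Without the control, 122 - 5Q = Q so Q* = 20.3333 and P* = 20.3333.
At P = 11, sellers supply (11 - 0)/1 = 11 while buyers want more, so the quantity traded is 11 at price 11.
PS is the triangle above supply below 11: (1/2)(11)(11 - 0) = 60.5.

60.50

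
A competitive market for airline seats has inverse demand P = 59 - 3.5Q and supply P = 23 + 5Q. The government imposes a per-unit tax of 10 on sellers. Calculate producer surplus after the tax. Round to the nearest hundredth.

Without the tax, 59 - 3.5Q = 23 + 5Q so Q* = 4.2353 and P* = 44.1765.
With the tax, sellers need 10 more per unit: 59 - 3.5Q = 23 + 5Q + 10, so Q_t = 3.0588. Buyers pay P_b = 48.2941; sellers receive P_s = P_b - 10 = 38.2941.
PS = (1/2)(Q_t)(P_s - 23) = (1/2)(3.0588)(15.2941) = 23.391.

23.39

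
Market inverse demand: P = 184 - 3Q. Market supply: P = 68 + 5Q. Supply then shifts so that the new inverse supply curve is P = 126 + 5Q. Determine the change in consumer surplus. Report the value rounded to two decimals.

-236.53

Initial equilibrium: Q_0 = 14.5, P_0 = 140.5; CS_0 = (1/2)(14.5)(43.5) = 315.375, PS_0 = (1/2)(14.5)(72.5) = 525.625.
New equilibrium: 184 - 3Q = 126 + 5Q gives Q_1 = 7.25, P_1 = 162.25; CS_1 = 78.8438, PS_1 = 131.4062.
Change in consumer surplus = 78.8438 - 315.375 = -236.5312.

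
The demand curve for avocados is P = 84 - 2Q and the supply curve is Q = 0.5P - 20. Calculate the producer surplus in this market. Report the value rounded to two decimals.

Rewriting supply in inverse form: P = 40 + 2Q.
Setting demand equal to supply, 44 = 4Q, so Q* = 11 and P* = 62.
Producer surplus is the triangle above supply below P*: (1/2)(11)(62 - 40) = (1/2)(11)(22) = 121.

121.00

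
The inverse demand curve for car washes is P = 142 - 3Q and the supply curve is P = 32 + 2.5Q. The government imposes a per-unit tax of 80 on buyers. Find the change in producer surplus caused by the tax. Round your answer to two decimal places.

Without the tax, 142 - 3Q = 32 + 2.5Q so Q* = 20 and P* = 82.
A tax on buyers shifts demand down by 80: (142 - 80) - 3Q = 32 + 2.5Q, so Q_t = 5.4545. Buyers pay P_b = 125.6364; sellers receive P_s = P_b - 80 = 45.6364.
Producers lose the trapezoid between P_s and P* out to Q_t plus the triangle from Q_t to Q*: change in PS = 37.1901 - 500 = -462.8099.

-462.81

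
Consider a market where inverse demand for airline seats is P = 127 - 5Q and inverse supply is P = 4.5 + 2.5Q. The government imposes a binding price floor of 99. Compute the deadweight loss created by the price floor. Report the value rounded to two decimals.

Free-market equilibrium: 127 - 5Q = 4.5 + 2.5Q gives Q* = 16.3333, P* = 45.3333.
At P = 99, buyers demand (127 - 99)/5 = 5.6 while sellers would supply more, so the quantity traded is 5.6 at price 99.
At Q = 5.6 the demand price is 99 and the supply price is 18.5. Deadweight loss is the triangle between the curves from 5.6 to 16.3333: (1/2)(99 - 18.5)(16.3333 - 5.6) = 432.0167.

432.02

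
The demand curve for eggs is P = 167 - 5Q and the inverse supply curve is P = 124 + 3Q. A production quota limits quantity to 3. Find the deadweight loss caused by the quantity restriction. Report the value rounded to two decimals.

Without the quota, 167 - 5Q = 124 + 3Q gives Q* = 5.375.
At Q = 3 the demand price is 167 - 5(3) = 152 and the supply price is 124 + 3(3) = 133.
DWL = (1/2)(gap between curves at 3) x (Q* - 3) = (1/2)(19)(2.375) = 22.5625.

22.56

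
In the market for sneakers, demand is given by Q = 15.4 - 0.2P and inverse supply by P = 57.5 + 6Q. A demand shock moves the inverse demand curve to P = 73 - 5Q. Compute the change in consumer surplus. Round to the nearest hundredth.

-2.89

Rewriting demand in inverse form: P = 77 - 5Q.
Initial equilibrium: Q_0 = 1.7727, P_0 = 68.1364; CS_0 = (1/2)(1.7727)(8.8636) = 7.8564, PS_0 = (1/2)(1.7727)(10.6364) = 9.4277.
New equilibrium: 73 - 5Q = 57.5 + 6Q gives Q_1 = 1.4091, P_1 = 65.9545; CS_1 = 4.9638, PS_1 = 5.9566.
Change in consumer surplus = 4.9638 - 7.8564 = -2.8926.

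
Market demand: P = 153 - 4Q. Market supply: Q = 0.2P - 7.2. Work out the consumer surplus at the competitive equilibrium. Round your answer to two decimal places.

Rewriting supply in inverse form: P = 36 + 5Q.
Set 153 - 4Q = 36 + 5Q, which gives 117 = 9Q, so Q* = 13 and P* = 153 - 4(13) = 101.
CS is the area between the demand curve and P* from 0 to Q*: (1/2)(13)(52) = 338.

338.00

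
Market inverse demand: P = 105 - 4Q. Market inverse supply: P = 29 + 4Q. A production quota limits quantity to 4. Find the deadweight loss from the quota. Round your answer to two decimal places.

121.00

Unrestricted equilibrium: Q* = (105 - 29)/(4 + 4) = 9.5.
At Q = 4 the demand price is 105 - 4(4) = 89 and the supply price is 29 + 4(4) = 45.
Deadweight loss is the triangle between the curves from 4 to 9.5: (1/2)(89 - 45)(9.5 - 4) = 121.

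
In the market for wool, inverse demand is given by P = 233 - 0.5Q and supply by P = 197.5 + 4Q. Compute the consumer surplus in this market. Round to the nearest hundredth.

15.56

Setting demand equal to supply, 35.5 = 4.5Q, so Q* = 7.8889 and P* = 229.0556.
Consumer surplus is the triangle under demand above P*: (1/2)(7.8889)(233 - 229.0556) = (1/2)(7.8889)(3.9444) = 15.5586.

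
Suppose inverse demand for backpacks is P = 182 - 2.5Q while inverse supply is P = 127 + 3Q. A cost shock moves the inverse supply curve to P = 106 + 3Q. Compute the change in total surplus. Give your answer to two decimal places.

250.09

Initial equilibrium: Q_0 = 10, P_0 = 157; CS_0 = (1/2)(10)(25) = 125, PS_0 = (1/2)(10)(30) = 150.
New equilibrium: 182 - 2.5Q = 106 + 3Q gives Q_1 = 13.8182, P_1 = 147.4545; CS_1 = 238.6777, PS_1 = 286.4132.
Change in total surplus = (238.6777 + 286.4132) - (125 + 150) = 250.0909.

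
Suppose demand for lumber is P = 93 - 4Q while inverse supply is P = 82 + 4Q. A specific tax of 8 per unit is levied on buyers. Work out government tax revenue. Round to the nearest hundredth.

Pre-tax equilibrium: 93 - 4Q = 82 + 4Q gives Q* = 1.375, P* = 87.5.
A tax on buyers shifts demand down by 8: (93 - 8) - 4Q = 82 + 4Q, so Q_t = 0.375. Buyers pay P_b = 91.5; sellers receive P_s = P_b - 8 = 83.5.
Revenue is the tax times quantity traded: 8 x 0.375 = 3.

3.00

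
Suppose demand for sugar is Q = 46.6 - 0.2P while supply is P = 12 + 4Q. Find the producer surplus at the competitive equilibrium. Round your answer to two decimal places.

Rewriting demand in inverse form: P = 233 - 5Q.
Setting demand equal to supply, 221 = 9Q, so Q* = 24.5556 and P* = 110.2222.
PS is the area between P* and the supply curve from 0 to Q*: (1/2)(24.5556)(98.2222) = 1205.9506.

1205.95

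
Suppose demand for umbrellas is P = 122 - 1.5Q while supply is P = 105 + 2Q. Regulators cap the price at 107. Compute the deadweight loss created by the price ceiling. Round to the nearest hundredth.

Without the control, 122 - 1.5Q = 105 + 2Q so Q* = 4.8571 and P* = 114.7143.
At P = 107, sellers supply (107 - 105)/2 = 1 while buyers want more, so the quantity traded is 1 at price 107.
At Q = 1 the demand price is 120.5 and the supply price is 107. Deadweight loss is the triangle between the curves from 1 to 4.8571: (1/2)(120.5 - 107)(4.8571 - 1) = 26.0357.

26.04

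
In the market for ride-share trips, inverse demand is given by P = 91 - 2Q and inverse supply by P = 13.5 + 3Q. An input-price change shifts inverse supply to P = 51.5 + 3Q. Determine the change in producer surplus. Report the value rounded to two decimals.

Initial equilibrium: Q_0 = 15.5, P_0 = 60; CS_0 = (1/2)(15.5)(31) = 240.25, PS_0 = (1/2)(15.5)(46.5) = 360.375.
New equilibrium: 91 - 2Q = 51.5 + 3Q gives Q_1 = 7.9, P_1 = 75.2; CS_1 = 62.41, PS_1 = 93.615.
Change in producer surplus = 93.615 - 360.375 = -266.76.

-266.76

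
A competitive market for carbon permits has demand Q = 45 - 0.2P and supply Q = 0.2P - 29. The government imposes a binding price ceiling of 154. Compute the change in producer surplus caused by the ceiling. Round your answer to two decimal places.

-151.90

Rewriting demand in inverse form: P = 225 - 5Q.
Rewriting supply in inverse form: P = 145 + 5Q.
Without the control, 225 - 5Q = 145 + 5Q so Q* = 8 and P* = 185.
At P = 154, sellers supply (154 - 145)/5 = 1.8 while buyers want more, so the quantity traded is 1.8 at price 154.
PS goes from (1/2)(8)(40) = 160 to 8.1 (computed as (154 - 145)(1.8) - (1/2)(5)(1.8)^2), a change of -151.9.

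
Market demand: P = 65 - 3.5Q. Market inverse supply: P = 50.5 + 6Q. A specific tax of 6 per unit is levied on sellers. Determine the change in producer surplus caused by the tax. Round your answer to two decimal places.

-4.59

Without the tax, 65 - 3.5Q = 50.5 + 6Q so Q* = 1.5263 and P* = 59.6579.
A tax on sellers shifts supply up by 6: 65 - 3.5Q = 50.5 + 6Q + 6, so Q_t = 0.8947. Buyers pay P_b = 61.8684; sellers receive P_s = P_b - 6 = 55.8684.
PS falls from (1/2)(1.5263)(9.1579) = 6.9889 to (1/2)(0.8947)(5.3684) = 2.4017, a change of -4.5873.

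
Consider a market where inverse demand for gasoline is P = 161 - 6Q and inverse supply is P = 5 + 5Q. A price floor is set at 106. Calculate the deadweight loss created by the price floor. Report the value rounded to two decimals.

Free-market equilibrium: 161 - 6Q = 5 + 5Q gives Q* = 14.1818, P* = 75.9091.
At the floor price 106, quantity demanded is (161 - 106)/6 = 9.1667; demand is the short side, so Q = 9.1667 trades at P = 106.
At Q = 9.1667 the demand price is 106 and the supply price is 50.8333. Deadweight loss is the triangle between the curves from 9.1667 to 14.1818: (1/2)(106 - 50.8333)(14.1818 - 9.1667) = 138.3346.

138.33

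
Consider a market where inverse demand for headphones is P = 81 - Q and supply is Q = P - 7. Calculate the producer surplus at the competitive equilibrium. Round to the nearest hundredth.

Rewriting supply in inverse form: P = 7 + Q.
Setting demand equal to supply, 74 = 2Q, so Q* = 37 and P* = 44.
Producer surplus is the triangle above supply below P*: (1/2)(37)(44 - 7) = (1/2)(37)(37) = 684.5.

684.50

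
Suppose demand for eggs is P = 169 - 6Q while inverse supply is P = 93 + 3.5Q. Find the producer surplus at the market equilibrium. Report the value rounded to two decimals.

112.00

Set 169 - 6Q = 93 + 3.5Q, which gives 76 = 9.5Q, so Q* = 8 and P* = 169 - 6(8) = 121.
Producer surplus is the triangle above supply below P*: (1/2)(8)(121 - 93) = (1/2)(8)(28) = 112.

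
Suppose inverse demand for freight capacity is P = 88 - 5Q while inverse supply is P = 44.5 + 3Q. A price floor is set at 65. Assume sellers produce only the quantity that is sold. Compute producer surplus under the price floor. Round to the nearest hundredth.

Free-market equilibrium: 88 - 5Q = 44.5 + 3Q gives Q* = 5.4375, P* = 60.8125.
At P = 65, buyers demand (88 - 65)/5 = 4.6 while sellers would supply more, so the quantity traded is 4.6 at price 65.
The supply price at Q = 4.6 is 58.3. PS is the trapezoid between 65 and supply over [0, 4.6]: (1/2)[(65 - 44.5) + (65 - 58.3)](4.6) = 62.56.

62.56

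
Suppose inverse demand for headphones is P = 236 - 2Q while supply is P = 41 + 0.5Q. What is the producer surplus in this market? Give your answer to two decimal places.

Set 236 - 2Q = 41 + 0.5Q, which gives 195 = 2.5Q, so Q* = 78 and P* = 236 - 2(78) = 80.
PS is the area between P* and the supply curve from 0 to Q*: (1/2)(78)(39) = 1521.

1521.00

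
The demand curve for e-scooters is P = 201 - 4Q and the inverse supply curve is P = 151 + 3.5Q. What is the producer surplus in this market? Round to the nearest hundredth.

77.78

Equilibrium: 201 - 4Q = 151 + 3.5Q, so Q* = 6.6667 and P* = 174.3333.
PS is the area between P* and the supply curve from 0 to Q*: (1/2)(6.6667)(23.3333) = 77.7778.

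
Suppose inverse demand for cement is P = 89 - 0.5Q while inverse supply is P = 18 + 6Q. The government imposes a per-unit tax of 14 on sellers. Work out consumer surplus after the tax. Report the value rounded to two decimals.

Pre-tax equilibrium: 89 - 0.5Q = 18 + 6Q gives Q* = 10.9231, P* = 83.5385.
A tax on sellers shifts supply up by 14: 89 - 0.5Q = 18 + 6Q + 14, so Q_t = 8.7692. Buyers pay P_b = 84.6154; sellers receive P_s = P_b - 14 = 70.6154.
CS = (1/2)(Q_t)(89 - P_b) = (1/2)(8.7692)(4.3846) = 19.2249.

19.22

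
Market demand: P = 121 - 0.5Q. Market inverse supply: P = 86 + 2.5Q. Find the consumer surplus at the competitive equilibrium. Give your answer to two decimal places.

34.03

Equilibrium: 121 - 0.5Q = 86 + 2.5Q, so Q* = 11.6667 and P* = 115.1667.
Consumer surplus is the triangle under demand above P*: (1/2)(11.6667)(121 - 115.1667) = (1/2)(11.6667)(5.8333) = 34.0278.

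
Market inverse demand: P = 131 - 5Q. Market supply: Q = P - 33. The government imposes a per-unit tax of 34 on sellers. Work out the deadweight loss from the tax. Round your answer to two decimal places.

Rewriting supply in inverse form: P = 33 + Q.
Without the tax, 131 - 5Q = 33 + Q so Q* = 16.3333 and P* = 49.3333.
With the tax, sellers need 34 more per unit: 131 - 5Q = 33 + Q + 34, so Q_t = 10.6667. Buyers pay P_b = 77.6667; sellers receive P_s = P_b - 34 = 43.6667.
The welfare triangle lost has base Q* - Q_t = 5.6667 and height t = 34, so DWL = (1/2)(5.6667)(34) = 96.3333.

96.33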